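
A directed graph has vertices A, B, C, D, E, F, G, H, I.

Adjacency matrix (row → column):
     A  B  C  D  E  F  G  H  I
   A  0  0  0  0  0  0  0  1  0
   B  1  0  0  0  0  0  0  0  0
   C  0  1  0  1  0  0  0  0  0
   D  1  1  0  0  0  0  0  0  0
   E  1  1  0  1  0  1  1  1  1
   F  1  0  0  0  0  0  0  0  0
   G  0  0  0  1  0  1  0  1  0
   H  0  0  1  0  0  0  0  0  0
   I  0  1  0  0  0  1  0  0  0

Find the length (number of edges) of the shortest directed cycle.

4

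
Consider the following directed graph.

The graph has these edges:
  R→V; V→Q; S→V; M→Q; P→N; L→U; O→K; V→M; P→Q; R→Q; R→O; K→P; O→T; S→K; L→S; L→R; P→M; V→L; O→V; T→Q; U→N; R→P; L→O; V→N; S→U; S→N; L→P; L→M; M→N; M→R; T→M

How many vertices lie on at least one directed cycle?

A vertex is on a directed cycle iff it belongs to a strongly connected component of size ≥ 2 (or has a self-loop).
The vertices on cycles are {K, L, M, O, P, R, S, T, V} — 9 in total.

9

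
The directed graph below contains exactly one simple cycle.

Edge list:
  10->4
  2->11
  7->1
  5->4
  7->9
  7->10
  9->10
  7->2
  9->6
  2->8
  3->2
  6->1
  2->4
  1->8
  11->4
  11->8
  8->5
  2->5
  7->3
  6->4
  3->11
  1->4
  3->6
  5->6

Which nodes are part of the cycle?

DFS with gray/black marking from 5:
5 gray
  4 gray
  4 black
  6 gray
    1 gray
      8 gray
        8→5: 5 is gray → back edge
Back edge closes the cycle 5 → 6 → 1 → 8 → 5; its vertices are {1, 5, 6, 8}.

1, 5, 6, 8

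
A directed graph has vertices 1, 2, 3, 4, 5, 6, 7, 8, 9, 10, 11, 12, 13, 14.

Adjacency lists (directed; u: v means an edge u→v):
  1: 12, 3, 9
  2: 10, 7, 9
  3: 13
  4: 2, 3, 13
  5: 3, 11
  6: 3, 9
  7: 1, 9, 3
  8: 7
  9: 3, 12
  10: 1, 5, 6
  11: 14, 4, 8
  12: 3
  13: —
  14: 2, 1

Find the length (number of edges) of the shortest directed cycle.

5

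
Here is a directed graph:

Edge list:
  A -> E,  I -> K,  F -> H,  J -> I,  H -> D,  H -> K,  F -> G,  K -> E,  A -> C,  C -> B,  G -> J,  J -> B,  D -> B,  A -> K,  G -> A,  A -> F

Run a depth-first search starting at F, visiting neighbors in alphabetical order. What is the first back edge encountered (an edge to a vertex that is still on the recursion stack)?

DFS from F (visiting neighbors in alphabetical order); mark gray on enter, black on exit:
F gray
  G gray
    A gray
      C gray
        B gray
        B black
      C black
      E gray
      E black
      A→F: F is gray → back edge
First back edge: A → F.

A->F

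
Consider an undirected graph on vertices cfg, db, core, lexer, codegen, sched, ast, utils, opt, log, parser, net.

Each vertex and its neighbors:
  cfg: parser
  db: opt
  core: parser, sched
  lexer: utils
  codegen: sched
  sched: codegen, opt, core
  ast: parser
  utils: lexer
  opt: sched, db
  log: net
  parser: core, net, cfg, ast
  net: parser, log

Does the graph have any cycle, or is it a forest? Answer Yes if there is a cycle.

No

DFS, tracking each vertex's parent; an edge to a visited non-parent vertex closes a cycle.
Start from ast:
visit ast (parent –)
  visit parser (parent ast)
    visit core (parent parser)
      core–parser: parent, skip
      visit sched (parent core)
        visit codegen (parent sched)
          codegen–sched: parent, skip
        visit opt (parent sched)
          opt–sched: parent, skip
          visit db (parent opt)
            db–opt: parent, skip
        sched–core: parent, skip
    visit net (parent parser)
      net–parser: parent, skip
      visit log (parent net)
        log–net: parent, skip
    visit cfg (parent parser)
      cfg–parser: parent, skip
    parser–ast: parent, skip
visit lexer (parent –)
  visit utils (parent lexer)
    utils–lexer: parent, skip
No non-parent visited neighbor found — the graph is a forest.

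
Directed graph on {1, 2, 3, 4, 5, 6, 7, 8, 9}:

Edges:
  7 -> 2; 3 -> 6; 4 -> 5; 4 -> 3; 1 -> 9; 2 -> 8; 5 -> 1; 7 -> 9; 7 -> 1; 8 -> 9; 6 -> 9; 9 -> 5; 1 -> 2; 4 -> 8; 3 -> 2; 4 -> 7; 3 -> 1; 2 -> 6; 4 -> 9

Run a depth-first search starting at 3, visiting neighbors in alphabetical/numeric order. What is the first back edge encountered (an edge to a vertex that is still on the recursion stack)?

DFS from 3 (visiting neighbors in alphabetical/numeric order); mark gray on enter, black on exit:
3 gray
  1 gray
    2 gray
      6 gray
        9 gray
          5 gray
            5→1: 1 is gray → back edge
First back edge: 5 → 1.

5->1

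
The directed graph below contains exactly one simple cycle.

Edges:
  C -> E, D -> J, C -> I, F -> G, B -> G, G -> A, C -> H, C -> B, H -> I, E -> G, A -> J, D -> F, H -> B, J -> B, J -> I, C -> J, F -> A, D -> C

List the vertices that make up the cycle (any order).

A, B, G, J

DFS with gray/black marking from J:
J gray
  B gray
    G gray
      A gray
        A→J: J is gray → back edge
Back edge closes the cycle J → B → G → A → J; its vertices are {A, B, G, J}.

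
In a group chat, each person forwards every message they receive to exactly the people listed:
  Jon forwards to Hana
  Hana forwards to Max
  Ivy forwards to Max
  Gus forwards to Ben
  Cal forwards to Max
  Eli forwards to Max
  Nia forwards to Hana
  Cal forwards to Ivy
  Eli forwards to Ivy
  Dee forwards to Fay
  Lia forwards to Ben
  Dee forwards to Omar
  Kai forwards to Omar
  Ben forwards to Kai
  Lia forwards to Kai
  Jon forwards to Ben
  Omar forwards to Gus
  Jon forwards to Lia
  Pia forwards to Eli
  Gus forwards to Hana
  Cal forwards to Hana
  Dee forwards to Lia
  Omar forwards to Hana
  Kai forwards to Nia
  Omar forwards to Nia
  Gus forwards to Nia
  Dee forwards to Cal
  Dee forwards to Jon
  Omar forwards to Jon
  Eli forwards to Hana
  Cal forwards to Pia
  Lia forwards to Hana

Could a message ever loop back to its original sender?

Yes

DFS with white/gray/black marking, starting from Nia:
Nia gray
  Hana gray
    Max gray
    Max black
  Hana black
Nia black
Pia gray
  Eli gray
    Ivy gray
      Ivy→Max: Max black — skip
    Ivy black
    Eli→Hana: Hana black — skip
    Eli→Max: Max black — skip
  Eli black
Pia black
Kai gray
  Kai→Nia: Nia black — skip
  Omar gray
    Jon gray
      Jon→Hana: Hana black — skip
      Lia gray
        Lia→Kai: Kai is gray → back edge
Back edge found, so a cycle exists: Kai → Omar → Jon → Lia → Kai.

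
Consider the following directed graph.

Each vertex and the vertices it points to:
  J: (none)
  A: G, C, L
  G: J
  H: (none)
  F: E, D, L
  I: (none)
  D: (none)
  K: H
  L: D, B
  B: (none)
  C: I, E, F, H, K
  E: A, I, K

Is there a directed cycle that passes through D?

No

D lies on a cycle iff there is a path from D back to itself.
Exploring from D, it never reaches itself; equivalently, its strongly connected component is a singleton.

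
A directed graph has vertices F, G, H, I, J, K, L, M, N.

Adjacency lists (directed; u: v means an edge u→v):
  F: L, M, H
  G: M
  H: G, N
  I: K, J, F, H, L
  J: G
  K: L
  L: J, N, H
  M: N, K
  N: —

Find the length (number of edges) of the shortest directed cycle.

5

For each vertex v, BFS finds the shortest path from v back to v.
The shortest such closed walk is K → L → H → G → M → K, length 5.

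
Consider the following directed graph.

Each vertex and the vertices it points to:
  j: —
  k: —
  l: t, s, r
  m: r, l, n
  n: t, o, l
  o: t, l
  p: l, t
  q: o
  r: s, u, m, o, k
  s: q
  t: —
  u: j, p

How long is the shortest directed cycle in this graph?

2

For each vertex v, BFS finds the shortest path from v back to v.
The shortest such closed walk is m → r → m, length 2.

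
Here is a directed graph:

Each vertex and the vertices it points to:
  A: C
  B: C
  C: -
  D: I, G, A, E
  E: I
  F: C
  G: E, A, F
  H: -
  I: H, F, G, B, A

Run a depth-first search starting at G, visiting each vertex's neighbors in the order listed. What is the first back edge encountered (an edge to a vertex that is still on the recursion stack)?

I->G

DFS from G (visiting each vertex's neighbors in the order listed); mark gray on enter, black on exit:
G gray
  E gray
    I gray
      H gray
      H black
      F gray
        C gray
        C black
      F black
      I→G: G is gray → back edge
First back edge: I → G.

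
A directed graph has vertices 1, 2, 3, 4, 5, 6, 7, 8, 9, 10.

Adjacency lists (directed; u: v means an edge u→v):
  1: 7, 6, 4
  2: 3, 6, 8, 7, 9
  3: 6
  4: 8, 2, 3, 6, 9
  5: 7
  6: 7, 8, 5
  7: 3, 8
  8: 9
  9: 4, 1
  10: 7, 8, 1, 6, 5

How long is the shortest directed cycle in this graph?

2

For each vertex v, BFS finds the shortest path from v back to v.
The shortest such closed walk is 4 → 9 → 4, length 2.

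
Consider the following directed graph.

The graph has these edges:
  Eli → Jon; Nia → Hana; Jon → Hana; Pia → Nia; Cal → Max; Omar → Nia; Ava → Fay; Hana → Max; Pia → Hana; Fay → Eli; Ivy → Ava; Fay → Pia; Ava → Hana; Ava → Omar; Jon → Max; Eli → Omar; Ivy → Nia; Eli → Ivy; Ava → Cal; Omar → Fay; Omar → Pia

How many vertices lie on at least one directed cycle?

A vertex is on a directed cycle iff it belongs to a strongly connected component of size ≥ 2 (or has a self-loop).
The vertices on cycles are {Ava, Eli, Fay, Ivy, Omar} — 5 in total.

5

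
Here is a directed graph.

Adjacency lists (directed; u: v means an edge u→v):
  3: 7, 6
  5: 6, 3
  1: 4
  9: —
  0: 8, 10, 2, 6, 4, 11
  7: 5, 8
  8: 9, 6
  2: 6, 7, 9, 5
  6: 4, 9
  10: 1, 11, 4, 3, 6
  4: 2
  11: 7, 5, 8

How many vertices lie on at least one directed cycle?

A vertex is on a directed cycle iff it belongs to a strongly connected component of size ≥ 2 (or has a self-loop).
The vertices on cycles are {2, 3, 4, 5, 6, 7, 8} — 7 in total.

7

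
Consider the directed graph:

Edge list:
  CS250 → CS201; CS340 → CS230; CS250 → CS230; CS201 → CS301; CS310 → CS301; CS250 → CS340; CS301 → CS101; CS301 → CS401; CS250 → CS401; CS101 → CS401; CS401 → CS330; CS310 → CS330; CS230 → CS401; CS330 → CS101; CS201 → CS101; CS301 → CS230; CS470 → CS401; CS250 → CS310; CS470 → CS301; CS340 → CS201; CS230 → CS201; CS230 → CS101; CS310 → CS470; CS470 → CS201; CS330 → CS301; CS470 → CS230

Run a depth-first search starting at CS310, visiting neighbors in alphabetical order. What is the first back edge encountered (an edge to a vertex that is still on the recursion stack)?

CS330->CS101

DFS from CS310 (visiting neighbors in alphabetical order); mark gray on enter, black on exit:
CS310 gray
  CS301 gray
    CS101 gray
      CS401 gray
        CS330 gray
          CS330→CS101: CS101 is gray → back edge
First back edge: CS330 → CS101.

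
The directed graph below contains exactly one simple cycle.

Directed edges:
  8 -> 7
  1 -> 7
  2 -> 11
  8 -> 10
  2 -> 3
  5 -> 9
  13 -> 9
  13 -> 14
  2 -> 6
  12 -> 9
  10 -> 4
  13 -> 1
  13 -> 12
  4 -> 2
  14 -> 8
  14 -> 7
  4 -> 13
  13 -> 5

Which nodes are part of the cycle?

DFS with gray/black marking from 4:
4 gray
  2 gray
    6 gray
    6 black
    3 gray
    3 black
    11 gray
    11 black
  2 black
  13 gray
    14 gray
      8 gray
        10 gray
          10→4: 4 is gray → back edge
Back edge closes the cycle 4 → 13 → 14 → 8 → 10 → 4; its vertices are {4, 8, 10, 13, 14}.

4, 8, 10, 13, 14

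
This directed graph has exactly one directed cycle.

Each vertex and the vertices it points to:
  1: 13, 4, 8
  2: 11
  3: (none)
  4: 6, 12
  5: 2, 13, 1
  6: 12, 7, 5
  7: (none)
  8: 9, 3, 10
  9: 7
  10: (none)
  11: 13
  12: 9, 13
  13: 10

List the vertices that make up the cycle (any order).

1, 4, 5, 6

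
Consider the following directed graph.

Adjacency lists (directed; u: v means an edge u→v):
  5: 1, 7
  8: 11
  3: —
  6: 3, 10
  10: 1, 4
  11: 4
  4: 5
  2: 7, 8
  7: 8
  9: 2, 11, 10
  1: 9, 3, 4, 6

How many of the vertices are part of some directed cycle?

10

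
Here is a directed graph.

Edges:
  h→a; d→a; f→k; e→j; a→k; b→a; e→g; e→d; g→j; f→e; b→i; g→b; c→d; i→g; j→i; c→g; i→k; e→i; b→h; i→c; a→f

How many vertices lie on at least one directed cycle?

A vertex is on a directed cycle iff it belongs to a strongly connected component of size ≥ 2 (or has a self-loop).
The vertices on cycles are {a, b, c, d, e, f, g, h, i, j} — 10 in total.

10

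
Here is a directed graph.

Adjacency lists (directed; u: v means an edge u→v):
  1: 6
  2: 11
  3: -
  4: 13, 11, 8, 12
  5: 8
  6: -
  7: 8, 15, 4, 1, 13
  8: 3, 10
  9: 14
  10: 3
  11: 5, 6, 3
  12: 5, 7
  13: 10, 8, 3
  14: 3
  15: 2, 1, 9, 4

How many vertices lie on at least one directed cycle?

4

A vertex is on a directed cycle iff it belongs to a strongly connected component of size ≥ 2 (or has a self-loop).
The vertices on cycles are {4, 7, 12, 15} — 4 in total.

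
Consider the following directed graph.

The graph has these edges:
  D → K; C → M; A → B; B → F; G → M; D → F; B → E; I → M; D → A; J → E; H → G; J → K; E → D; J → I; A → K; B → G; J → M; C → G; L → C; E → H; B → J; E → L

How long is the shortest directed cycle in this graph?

For each vertex v, BFS finds the shortest path from v back to v.
The shortest such closed walk is E → D → A → B → E, length 4.

4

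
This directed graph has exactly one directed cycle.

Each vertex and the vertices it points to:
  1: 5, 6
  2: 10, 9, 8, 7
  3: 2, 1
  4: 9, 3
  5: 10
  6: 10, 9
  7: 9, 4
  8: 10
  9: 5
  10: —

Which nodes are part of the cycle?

DFS with gray/black marking from 3:
3 gray
  2 gray
    10 gray
    10 black
    9 gray
      5 gray
        5→10: 10 black — skip
      5 black
    9 black
    8 gray
      8→10: 10 black — skip
    8 black
    7 gray
      7→9: 9 black — skip
      4 gray
        4→9: 9 black — skip
        4→3: 3 is gray → back edge
Back edge closes the cycle 3 → 2 → 7 → 4 → 3; its vertices are {2, 3, 4, 7}.

2, 3, 4, 7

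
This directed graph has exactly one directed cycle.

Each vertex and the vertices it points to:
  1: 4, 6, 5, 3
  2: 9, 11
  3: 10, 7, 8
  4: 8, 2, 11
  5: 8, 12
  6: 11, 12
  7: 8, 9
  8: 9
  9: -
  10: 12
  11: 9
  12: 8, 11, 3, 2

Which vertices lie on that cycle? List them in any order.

3, 10, 12

DFS with gray/black marking from 12:
12 gray
  8 gray
    9 gray
    9 black
  8 black
  11 gray
    11→9: 9 black — skip
  11 black
  3 gray
    10 gray
      10→12: 12 is gray → back edge
Back edge closes the cycle 12 → 3 → 10 → 12; its vertices are {3, 10, 12}.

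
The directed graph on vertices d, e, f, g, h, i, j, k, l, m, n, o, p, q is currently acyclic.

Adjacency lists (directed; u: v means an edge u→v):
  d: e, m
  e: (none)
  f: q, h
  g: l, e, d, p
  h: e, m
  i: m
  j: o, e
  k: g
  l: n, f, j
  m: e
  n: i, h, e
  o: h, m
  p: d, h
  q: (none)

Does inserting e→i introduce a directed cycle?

Yes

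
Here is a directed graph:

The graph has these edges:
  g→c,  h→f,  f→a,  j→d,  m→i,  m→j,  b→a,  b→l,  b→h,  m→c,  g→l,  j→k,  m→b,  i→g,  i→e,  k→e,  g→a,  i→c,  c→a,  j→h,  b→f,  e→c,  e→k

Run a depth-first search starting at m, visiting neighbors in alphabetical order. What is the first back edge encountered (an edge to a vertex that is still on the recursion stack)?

DFS from m (visiting neighbors in alphabetical order); mark gray on enter, black on exit:
m gray
  b gray
    a gray
    a black
    f gray
      f→a: a black — skip
    f black
    h gray
      h→f: f black — skip
    h black
    l gray
    l black
  b black
  c gray
    c→a: a black — skip
  c black
  i gray
    i→c: c black — skip
    e gray
      e→c: c black — skip
      k gray
        k→e: e is gray → back edge
First back edge: k → e.

k->e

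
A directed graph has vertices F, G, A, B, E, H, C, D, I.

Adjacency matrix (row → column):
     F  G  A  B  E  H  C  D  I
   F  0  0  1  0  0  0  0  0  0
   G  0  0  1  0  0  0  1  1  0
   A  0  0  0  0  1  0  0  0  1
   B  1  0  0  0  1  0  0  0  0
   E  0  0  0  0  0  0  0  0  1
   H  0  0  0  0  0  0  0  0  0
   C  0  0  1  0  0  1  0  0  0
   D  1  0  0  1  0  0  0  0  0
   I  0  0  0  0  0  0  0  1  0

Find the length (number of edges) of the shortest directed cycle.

For each vertex v, BFS finds the shortest path from v back to v.
The shortest such closed walk is D → F → A → I → D, length 4.

4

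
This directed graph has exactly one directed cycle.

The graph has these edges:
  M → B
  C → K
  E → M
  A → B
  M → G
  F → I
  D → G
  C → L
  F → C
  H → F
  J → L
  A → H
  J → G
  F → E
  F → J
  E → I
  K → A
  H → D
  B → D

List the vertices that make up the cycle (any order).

DFS with gray/black marking from H:
H gray
  D gray
    G gray
    G black
  D black
  F gray
    I gray
    I black
    E gray
      E→I: I black — skip
      M gray
        M→G: G black — skip
        B gray
          B→D: D black — skip
        B black
      M black
    E black
    C gray
      K gray
        A gray
          A→H: H is gray → back edge
Back edge closes the cycle H → F → C → K → A → H; its vertices are {A, C, F, H, K}.

A, C, F, H, K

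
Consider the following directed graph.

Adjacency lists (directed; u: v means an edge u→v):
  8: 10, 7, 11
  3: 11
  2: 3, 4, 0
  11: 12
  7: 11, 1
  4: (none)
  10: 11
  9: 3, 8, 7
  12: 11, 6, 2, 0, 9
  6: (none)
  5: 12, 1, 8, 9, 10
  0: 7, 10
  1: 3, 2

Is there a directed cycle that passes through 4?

4 lies on a cycle iff there is a path from 4 back to itself.
Exploring from 4, it never reaches itself; equivalently, its strongly connected component is a singleton.

No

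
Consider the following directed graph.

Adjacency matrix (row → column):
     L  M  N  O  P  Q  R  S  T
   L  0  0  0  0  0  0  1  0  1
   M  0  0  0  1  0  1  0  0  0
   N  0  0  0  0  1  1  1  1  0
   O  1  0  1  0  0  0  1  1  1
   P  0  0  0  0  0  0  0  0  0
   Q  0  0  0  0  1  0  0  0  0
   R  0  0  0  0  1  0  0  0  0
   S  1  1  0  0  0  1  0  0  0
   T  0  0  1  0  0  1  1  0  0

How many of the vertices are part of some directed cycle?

6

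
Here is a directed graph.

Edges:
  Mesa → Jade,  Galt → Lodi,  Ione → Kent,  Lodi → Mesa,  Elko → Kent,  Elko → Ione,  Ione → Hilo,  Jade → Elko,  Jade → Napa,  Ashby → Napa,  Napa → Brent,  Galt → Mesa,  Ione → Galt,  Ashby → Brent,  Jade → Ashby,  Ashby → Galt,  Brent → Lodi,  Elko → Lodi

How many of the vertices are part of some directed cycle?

9

A vertex is on a directed cycle iff it belongs to a strongly connected component of size ≥ 2 (or has a self-loop).
The vertices on cycles are {Elko, Galt, Ione, Jade, Lodi, Mesa, Napa, Ashby, Brent} — 9 in total.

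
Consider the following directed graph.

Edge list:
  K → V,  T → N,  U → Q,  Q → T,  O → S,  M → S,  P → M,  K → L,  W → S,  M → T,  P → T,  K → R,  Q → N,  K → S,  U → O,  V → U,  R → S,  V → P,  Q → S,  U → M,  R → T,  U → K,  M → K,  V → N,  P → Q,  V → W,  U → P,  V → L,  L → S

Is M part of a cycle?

M is on a cycle iff M can reach itself via ≥1 edge.
M → K → V → U → M — yes.

Yes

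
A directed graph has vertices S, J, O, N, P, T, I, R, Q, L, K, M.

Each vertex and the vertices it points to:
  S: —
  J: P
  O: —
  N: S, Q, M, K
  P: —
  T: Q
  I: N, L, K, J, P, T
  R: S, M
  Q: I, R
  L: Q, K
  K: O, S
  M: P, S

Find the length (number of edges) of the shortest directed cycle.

For each vertex v, BFS finds the shortest path from v back to v.
The shortest such closed walk is T → Q → I → T, length 3.

3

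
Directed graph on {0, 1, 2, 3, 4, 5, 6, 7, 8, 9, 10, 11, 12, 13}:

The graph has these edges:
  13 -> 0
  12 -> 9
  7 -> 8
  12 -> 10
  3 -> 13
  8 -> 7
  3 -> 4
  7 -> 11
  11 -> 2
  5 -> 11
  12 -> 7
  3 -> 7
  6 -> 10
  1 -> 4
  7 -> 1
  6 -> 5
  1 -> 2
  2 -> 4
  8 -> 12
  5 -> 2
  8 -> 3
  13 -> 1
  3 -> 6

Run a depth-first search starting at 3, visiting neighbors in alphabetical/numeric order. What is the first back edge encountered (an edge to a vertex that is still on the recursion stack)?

8→3

DFS from 3 (visiting neighbors in alphabetical/numeric order); mark gray on enter, black on exit:
3 gray
  4 gray
  4 black
  6 gray
    5 gray
      2 gray
        2→4: 4 black — skip
      2 black
      11 gray
        11→2: 2 black — skip
      11 black
    5 black
    10 gray
    10 black
  6 black
  7 gray
    1 gray
      1→2: 2 black — skip
      1→4: 4 black — skip
    1 black
    8 gray
      8→3: 3 is gray → back edge
First back edge: 8 → 3.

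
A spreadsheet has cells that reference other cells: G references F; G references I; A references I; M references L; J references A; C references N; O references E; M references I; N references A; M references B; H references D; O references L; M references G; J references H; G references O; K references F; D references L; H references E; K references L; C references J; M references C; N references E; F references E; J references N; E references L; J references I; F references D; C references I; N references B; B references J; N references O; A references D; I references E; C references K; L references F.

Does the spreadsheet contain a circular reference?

DFS with white/gray/black marking, starting from E:
E gray
  L gray
    F gray
      F→E: E is gray → back edge
Back edge found, so a cycle exists: E → L → F → E.

Yes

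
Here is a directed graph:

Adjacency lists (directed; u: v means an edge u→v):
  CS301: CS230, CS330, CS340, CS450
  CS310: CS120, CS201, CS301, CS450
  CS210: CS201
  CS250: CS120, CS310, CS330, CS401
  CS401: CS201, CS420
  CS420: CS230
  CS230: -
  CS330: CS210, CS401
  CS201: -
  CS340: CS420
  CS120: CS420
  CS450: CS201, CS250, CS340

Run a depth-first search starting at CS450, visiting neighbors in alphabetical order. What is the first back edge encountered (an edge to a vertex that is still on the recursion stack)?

CS301->CS450

DFS from CS450 (visiting neighbors in alphabetical order); mark gray on enter, black on exit:
CS450 gray
  CS201 gray
  CS201 black
  CS250 gray
    CS120 gray
      CS420 gray
        CS230 gray
        CS230 black
      CS420 black
    CS120 black
    CS310 gray
      CS310→CS120: CS120 black — skip
      CS310→CS201: CS201 black — skip
      CS301 gray
        CS301→CS230: CS230 black — skip
        CS330 gray
          CS210 gray
            CS210→CS201: CS201 black — skip
          CS210 black
          CS401 gray
            CS401→CS201: CS201 black — skip
            CS401→CS420: CS420 black — skip
          CS401 black
        CS330 black
        CS340 gray
          CS340→CS420: CS420 black — skip
        CS340 black
        CS301→CS450: CS450 is gray → back edge
First back edge: CS301 → CS450.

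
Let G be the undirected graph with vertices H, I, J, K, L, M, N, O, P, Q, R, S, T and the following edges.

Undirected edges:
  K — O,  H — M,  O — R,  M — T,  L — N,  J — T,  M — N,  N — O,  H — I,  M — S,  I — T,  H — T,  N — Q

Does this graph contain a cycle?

Yes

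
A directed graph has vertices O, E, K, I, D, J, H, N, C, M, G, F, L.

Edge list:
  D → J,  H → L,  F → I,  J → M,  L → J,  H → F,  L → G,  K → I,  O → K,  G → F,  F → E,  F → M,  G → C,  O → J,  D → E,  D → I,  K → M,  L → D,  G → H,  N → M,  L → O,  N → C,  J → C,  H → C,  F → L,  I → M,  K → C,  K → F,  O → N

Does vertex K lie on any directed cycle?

K is on a cycle iff K can reach itself via ≥1 edge.
K → F → L → O → K — yes.

Yes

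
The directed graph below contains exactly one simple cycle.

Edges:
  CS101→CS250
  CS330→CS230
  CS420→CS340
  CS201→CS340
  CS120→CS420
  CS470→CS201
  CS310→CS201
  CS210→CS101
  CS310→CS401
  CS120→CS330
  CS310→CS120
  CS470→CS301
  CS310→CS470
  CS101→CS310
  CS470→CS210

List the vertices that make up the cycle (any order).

CS101, CS210, CS310, CS470

DFS with gray/black marking from CS310:
CS310 gray
  CS401 gray
  CS401 black
  CS470 gray
    CS301 gray
    CS301 black
    CS210 gray
      CS101 gray
        CS101→CS310: CS310 is gray → back edge
Back edge closes the cycle CS310 → CS470 → CS210 → CS101 → CS310; its vertices are {CS101, CS210, CS310, CS470}.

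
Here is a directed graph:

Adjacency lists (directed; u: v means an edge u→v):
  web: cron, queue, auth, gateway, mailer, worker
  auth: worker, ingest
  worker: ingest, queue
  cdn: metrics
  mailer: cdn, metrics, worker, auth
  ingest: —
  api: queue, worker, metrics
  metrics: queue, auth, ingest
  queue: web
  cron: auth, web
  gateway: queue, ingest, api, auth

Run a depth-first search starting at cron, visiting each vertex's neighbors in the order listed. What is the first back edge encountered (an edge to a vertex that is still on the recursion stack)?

DFS from cron (visiting each vertex's neighbors in the order listed); mark gray on enter, black on exit:
cron gray
  auth gray
    worker gray
      ingest gray
      ingest black
      queue gray
        web gray
          web→cron: cron is gray → back edge
First back edge: web → cron.

web→cron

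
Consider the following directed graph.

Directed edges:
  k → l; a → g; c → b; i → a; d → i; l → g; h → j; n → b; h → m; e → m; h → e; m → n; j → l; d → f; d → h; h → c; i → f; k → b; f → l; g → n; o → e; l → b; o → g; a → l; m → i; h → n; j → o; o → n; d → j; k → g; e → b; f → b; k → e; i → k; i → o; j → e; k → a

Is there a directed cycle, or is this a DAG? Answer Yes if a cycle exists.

DFS with white/gray/black marking, starting from g:
g gray
  n gray
    b gray
    b black
  n black
g black
d gray
  h gray
    c gray
      c→b: b black — skip
    c black
    e gray
      m gray
        m→n: n black — skip
        i gray
          f gray
            l gray
              l→g: g black — skip
              l→b: b black — skip
            l black
            f→b: b black — skip
          f black
          k gray
            k→g: g black — skip
            k→b: b black — skip
            a gray
              a→g: g black — skip
              a→l: l black — skip
            a black
            k→l: l black — skip
            k→e: e is gray → back edge
Back edge found, so a cycle exists: e → m → i → k → e.

Yes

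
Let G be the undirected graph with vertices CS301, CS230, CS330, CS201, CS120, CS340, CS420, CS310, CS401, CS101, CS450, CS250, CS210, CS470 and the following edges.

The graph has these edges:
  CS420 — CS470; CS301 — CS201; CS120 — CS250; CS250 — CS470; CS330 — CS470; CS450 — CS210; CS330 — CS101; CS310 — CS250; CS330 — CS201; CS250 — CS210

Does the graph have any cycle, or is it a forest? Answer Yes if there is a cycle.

No

DFS, tracking each vertex's parent; an edge to a visited non-parent vertex closes a cycle.
Start from CS450:
visit CS450 (parent –)
  visit CS210 (parent CS450)
    CS210–CS450: parent, skip
    visit CS250 (parent CS210)
      visit CS470 (parent CS250)
        visit CS330 (parent CS470)
          visit CS201 (parent CS330)
            visit CS301 (parent CS201)
              CS301–CS201: parent, skip
            CS201–CS330: parent, skip
          CS330–CS470: parent, skip
          visit CS101 (parent CS330)
            CS101–CS330: parent, skip
        CS470–CS250: parent, skip
        visit CS420 (parent CS470)
          CS420–CS470: parent, skip
      visit CS120 (parent CS250)
        CS120–CS250: parent, skip
      visit CS310 (parent CS250)
        CS310–CS250: parent, skip
      CS250–CS210: parent, skip
visit CS230 (parent –)
visit CS340 (parent –)
visit CS401 (parent –)
No non-parent visited neighbor found — the graph is a forest.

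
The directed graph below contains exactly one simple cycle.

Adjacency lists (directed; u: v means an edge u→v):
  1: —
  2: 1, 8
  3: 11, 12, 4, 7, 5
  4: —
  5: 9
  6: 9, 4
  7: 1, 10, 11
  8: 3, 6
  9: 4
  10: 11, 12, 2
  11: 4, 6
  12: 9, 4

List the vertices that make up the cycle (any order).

DFS with gray/black marking from 3:
3 gray
  11 gray
    4 gray
    4 black
    6 gray
      9 gray
        9→4: 4 black — skip
      9 black
      6→4: 4 black — skip
    6 black
  11 black
  12 gray
    12→9: 9 black — skip
    12→4: 4 black — skip
  12 black
  3→4: 4 black — skip
  7 gray
    1 gray
    1 black
    10 gray
      10→11: 11 black — skip
      10→12: 12 black — skip
      2 gray
        2→1: 1 black — skip
        8 gray
          8→3: 3 is gray → back edge
Back edge closes the cycle 3 → 7 → 10 → 2 → 8 → 3; its vertices are {2, 3, 7, 8, 10}.

2, 3, 7, 8, 10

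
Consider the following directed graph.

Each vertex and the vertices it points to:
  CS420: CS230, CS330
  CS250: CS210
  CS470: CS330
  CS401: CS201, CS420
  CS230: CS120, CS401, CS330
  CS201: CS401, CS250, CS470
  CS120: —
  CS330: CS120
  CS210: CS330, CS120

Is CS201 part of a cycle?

Yes

CS201 is on a cycle iff CS201 can reach itself via ≥1 edge.
CS201 → CS401 → CS201 — yes.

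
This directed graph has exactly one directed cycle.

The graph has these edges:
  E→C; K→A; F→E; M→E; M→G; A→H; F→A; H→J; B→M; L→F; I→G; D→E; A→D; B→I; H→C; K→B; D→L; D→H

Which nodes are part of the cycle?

DFS with gray/black marking from A:
A gray
  H gray
    C gray
    C black
    J gray
    J black
  H black
  D gray
    E gray
      E→C: C black — skip
    E black
    D→H: H black — skip
    L gray
      F gray
        F→A: A is gray → back edge
Back edge closes the cycle A → D → L → F → A; its vertices are {A, D, F, L}.

A, D, F, L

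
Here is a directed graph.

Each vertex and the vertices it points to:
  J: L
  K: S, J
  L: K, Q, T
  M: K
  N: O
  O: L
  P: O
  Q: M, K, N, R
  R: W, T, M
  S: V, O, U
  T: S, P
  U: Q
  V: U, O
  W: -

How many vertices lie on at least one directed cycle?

A vertex is on a directed cycle iff it belongs to a strongly connected component of size ≥ 2 (or has a self-loop).
The vertices on cycles are {J, K, L, M, N, O, P, Q, R, S, T, U, V} — 13 in total.

13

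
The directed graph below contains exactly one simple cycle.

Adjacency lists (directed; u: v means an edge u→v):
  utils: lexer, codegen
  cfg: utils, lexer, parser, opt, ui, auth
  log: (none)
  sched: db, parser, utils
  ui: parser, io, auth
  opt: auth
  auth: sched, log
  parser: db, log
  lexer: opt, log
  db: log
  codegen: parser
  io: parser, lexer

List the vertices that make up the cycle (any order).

opt, auth, lexer, sched, utils

DFS with gray/black marking from opt:
opt gray
  auth gray
    sched gray
      db gray
        log gray
        log black
      db black
      parser gray
        parser→db: db black — skip
        parser→log: log black — skip
      parser black
      utils gray
        lexer gray
          lexer→opt: opt is gray → back edge
Back edge closes the cycle opt → auth → sched → utils → lexer → opt; its vertices are {opt, auth, lexer, sched, utils}.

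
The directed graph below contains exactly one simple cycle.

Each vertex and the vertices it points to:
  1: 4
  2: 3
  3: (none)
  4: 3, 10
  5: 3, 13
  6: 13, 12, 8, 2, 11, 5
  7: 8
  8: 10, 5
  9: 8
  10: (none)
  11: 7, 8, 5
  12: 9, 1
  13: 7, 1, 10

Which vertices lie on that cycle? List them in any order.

5, 7, 8, 13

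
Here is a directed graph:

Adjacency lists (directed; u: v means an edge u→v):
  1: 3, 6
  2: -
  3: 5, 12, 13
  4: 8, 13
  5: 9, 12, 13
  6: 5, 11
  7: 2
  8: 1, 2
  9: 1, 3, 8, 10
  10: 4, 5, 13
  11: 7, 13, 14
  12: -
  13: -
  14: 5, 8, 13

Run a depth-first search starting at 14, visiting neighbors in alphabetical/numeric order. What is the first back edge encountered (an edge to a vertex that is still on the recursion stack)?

3->5

DFS from 14 (visiting neighbors in alphabetical/numeric order); mark gray on enter, black on exit:
14 gray
  5 gray
    9 gray
      1 gray
        3 gray
          3→5: 5 is gray → back edge
First back edge: 3 → 5.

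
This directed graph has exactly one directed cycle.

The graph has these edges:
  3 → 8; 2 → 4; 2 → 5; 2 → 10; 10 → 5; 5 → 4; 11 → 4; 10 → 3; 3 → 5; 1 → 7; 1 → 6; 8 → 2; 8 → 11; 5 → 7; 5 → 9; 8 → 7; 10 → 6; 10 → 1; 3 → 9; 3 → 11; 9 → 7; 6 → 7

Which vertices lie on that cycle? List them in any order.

2, 3, 8, 10

DFS with gray/black marking from 8:
8 gray
  11 gray
    4 gray
    4 black
  11 black
  2 gray
    5 gray
      9 gray
        7 gray
        7 black
      9 black
      5→4: 4 black — skip
      5→7: 7 black — skip
    5 black
    10 gray
      1 gray
        6 gray
          6→7: 7 black — skip
        6 black
        1→7: 7 black — skip
      1 black
      3 gray
        3→9: 9 black — skip
        3→8: 8 is gray → back edge
Back edge closes the cycle 8 → 2 → 10 → 3 → 8; its vertices are {2, 3, 8, 10}.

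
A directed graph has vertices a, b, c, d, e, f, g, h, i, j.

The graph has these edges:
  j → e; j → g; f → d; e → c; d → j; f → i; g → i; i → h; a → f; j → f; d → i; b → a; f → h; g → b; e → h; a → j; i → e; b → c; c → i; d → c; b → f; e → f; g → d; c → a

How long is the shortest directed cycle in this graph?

3

For each vertex v, BFS finds the shortest path from v back to v.
The shortest such closed walk is g → d → j → g, length 3.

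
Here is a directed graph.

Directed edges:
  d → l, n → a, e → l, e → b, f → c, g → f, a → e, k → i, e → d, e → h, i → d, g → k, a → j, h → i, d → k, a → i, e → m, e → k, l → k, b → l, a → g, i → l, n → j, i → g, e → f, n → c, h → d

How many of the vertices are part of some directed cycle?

5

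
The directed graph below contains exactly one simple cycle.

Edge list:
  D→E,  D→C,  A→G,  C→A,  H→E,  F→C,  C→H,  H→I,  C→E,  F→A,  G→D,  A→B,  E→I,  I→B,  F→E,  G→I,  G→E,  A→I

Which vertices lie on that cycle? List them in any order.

DFS with gray/black marking from C:
C gray
  E gray
    I gray
      B gray
      B black
    I black
  E black
  A gray
    A→I: I black — skip
    G gray
      D gray
        D→E: E black — skip
        D→C: C is gray → back edge
Back edge closes the cycle C → A → G → D → C; its vertices are {A, C, D, G}.

A, C, D, G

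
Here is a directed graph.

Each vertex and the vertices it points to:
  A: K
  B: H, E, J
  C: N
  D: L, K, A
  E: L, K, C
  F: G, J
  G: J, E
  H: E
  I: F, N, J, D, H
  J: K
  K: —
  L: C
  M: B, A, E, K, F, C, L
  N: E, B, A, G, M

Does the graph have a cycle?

DFS with white/gray/black marking, starting from N:
N gray
  E gray
    L gray
      C gray
        C→N: N is gray → back edge
Back edge found, so a cycle exists: N → E → L → C → N.

Yes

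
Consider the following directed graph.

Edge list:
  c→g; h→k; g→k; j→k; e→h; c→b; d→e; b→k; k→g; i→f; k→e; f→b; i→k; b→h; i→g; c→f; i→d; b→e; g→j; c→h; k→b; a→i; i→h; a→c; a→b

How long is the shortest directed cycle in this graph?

For each vertex v, BFS finds the shortest path from v back to v.
The shortest such closed walk is g → k → g, length 2.

2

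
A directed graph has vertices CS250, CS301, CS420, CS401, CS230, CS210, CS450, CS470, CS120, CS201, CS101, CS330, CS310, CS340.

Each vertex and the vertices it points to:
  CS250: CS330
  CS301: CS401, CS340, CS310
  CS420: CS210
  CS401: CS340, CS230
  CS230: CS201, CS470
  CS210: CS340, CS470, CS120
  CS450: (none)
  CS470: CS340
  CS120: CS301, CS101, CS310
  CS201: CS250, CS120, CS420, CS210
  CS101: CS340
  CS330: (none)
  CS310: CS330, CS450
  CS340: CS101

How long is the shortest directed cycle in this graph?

For each vertex v, BFS finds the shortest path from v back to v.
The shortest such closed walk is CS101 → CS340 → CS101, length 2.

2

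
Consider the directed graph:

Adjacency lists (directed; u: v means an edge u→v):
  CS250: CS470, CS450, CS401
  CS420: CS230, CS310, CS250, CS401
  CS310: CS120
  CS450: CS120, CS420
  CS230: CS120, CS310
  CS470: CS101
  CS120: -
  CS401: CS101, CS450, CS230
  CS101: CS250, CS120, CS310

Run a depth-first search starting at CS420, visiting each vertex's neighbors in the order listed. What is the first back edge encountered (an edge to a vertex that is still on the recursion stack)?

DFS from CS420 (visiting each vertex's neighbors in the order listed); mark gray on enter, black on exit:
CS420 gray
  CS230 gray
    CS120 gray
    CS120 black
    CS310 gray
      CS310→CS120: CS120 black — skip
    CS310 black
  CS230 black
  CS420→CS310: CS310 black — skip
  CS250 gray
    CS470 gray
      CS101 gray
        CS101→CS250: CS250 is gray → back edge
First back edge: CS101 → CS250.

CS101->CS250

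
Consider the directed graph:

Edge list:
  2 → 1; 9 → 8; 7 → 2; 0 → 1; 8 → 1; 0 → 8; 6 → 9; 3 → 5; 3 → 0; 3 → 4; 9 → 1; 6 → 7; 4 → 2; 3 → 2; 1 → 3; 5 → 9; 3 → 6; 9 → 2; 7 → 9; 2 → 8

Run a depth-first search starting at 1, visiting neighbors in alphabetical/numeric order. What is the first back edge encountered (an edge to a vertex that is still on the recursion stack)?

0→1

DFS from 1 (visiting neighbors in alphabetical/numeric order); mark gray on enter, black on exit:
1 gray
  3 gray
    0 gray
      0→1: 1 is gray → back edge
First back edge: 0 → 1.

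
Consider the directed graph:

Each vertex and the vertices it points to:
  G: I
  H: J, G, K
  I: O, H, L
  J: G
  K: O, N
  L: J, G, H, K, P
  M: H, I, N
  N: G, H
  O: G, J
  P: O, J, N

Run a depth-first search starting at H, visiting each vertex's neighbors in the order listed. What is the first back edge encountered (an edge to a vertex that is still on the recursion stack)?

DFS from H (visiting each vertex's neighbors in the order listed); mark gray on enter, black on exit:
H gray
  J gray
    G gray
      I gray
        O gray
          O→G: G is gray → back edge
First back edge: O → G.

O→G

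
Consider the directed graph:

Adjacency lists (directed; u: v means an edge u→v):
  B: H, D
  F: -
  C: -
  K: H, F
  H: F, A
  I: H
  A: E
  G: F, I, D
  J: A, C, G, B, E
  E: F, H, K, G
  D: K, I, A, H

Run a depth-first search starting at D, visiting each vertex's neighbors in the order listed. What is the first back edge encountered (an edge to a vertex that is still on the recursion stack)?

E->H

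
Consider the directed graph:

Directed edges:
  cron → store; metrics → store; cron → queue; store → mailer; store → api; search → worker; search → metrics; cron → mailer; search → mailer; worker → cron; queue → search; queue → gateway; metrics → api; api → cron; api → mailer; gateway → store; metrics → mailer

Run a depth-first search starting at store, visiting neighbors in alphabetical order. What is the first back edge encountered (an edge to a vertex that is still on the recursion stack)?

gateway→store

DFS from store (visiting neighbors in alphabetical order); mark gray on enter, black on exit:
store gray
  api gray
    cron gray
      mailer gray
      mailer black
      queue gray
        gateway gray
          gateway→store: store is gray → back edge
First back edge: gateway → store.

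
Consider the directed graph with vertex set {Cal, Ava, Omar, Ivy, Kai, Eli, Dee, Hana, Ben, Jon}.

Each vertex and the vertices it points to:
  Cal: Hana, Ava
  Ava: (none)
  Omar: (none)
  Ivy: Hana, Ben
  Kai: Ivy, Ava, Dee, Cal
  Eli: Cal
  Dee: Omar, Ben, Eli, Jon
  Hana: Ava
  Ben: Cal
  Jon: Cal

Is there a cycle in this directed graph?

DFS with white/gray/black marking, starting from Omar:
Omar gray
Omar black
Cal gray
  Hana gray
    Ava gray
    Ava black
  Hana black
  Cal→Ava: Ava black — skip
Cal black
Ivy gray
  Ivy→Hana: Hana black — skip
  Ben gray
    Ben→Cal: Cal black — skip
  Ben black
Ivy black
Kai gray
  Kai→Ivy: Ivy black — skip
  Kai→Ava: Ava black — skip
  Dee gray
    Dee→Omar: Omar black — skip
    Dee→Ben: Ben black — skip
    Eli gray
      Eli→Cal: Cal black — skip
    Eli black
    Jon gray
      Jon→Cal: Cal black — skip
    Jon black
  Dee black
  Kai→Cal: Cal black — skip
Kai black
Every edge goes to a white or black vertex — no back edge, so the graph is acyclic.

No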